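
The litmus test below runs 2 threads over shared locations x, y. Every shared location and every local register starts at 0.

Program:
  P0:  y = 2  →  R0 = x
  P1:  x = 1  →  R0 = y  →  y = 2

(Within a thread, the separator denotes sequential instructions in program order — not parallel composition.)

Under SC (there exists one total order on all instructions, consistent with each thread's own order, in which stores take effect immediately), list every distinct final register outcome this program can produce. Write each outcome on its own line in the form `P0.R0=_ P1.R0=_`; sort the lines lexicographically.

P0.R0=0 P1.R0=2
P0.R0=1 P1.R0=0
P0.R0=1 P1.R0=2

outcome vector order: (P0.R0,P1.R0)
|SC outcomes| = 3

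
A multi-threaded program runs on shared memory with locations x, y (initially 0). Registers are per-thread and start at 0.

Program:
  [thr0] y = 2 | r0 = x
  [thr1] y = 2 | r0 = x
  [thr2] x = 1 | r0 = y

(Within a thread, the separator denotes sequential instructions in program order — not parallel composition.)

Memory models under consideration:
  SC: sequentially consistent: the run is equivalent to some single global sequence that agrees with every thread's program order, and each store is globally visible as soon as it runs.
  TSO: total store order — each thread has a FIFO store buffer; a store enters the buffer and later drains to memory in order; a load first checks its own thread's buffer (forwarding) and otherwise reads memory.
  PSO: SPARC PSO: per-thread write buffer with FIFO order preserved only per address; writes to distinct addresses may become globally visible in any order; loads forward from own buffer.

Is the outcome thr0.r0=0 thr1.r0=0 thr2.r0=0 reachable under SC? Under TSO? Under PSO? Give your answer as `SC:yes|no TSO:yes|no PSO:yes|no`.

outcome vector order: (thr0.r0,thr1.r0,thr2.r0)
under SC → <0 0 2>, <0 1 2>, <1 0 2>, <1 1 0>, <1 1 2>
under TSO → <0 0 0>, <0 0 2>, <0 1 0>, <0 1 2>, <1 0 0>, <1 0 2>, <1 1 0>, <1 1 2>
under PSO → <0 0 0>, <0 0 2>, <0 1 0>, <0 1 2>, <1 0 0>, <1 0 2>, <1 1 0>, <1 1 2>
target <0 0 0> ∈ {TSO,PSO}

SC:no TSO:yes PSO:yes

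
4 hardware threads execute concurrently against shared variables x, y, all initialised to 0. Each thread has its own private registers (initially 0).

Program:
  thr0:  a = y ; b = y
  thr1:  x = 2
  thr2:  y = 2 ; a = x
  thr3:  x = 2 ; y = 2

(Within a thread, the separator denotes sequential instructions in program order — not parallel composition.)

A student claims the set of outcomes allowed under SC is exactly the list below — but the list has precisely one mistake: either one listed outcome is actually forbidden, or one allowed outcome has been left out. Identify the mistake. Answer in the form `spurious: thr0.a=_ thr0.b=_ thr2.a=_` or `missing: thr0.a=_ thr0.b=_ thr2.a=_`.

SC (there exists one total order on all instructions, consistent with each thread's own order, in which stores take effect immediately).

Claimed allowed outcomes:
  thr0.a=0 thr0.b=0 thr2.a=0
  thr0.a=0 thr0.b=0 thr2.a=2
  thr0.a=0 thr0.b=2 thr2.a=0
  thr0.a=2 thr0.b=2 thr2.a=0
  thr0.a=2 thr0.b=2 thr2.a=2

outcome vector order: (thr0.a,thr0.b,thr2.a)
SC (6): (0,0,0) (0,0,2) (0,2,0) (0,2,2) (2,2,0) (2,2,2)
SC∖claimed = {(0,2,2)}

missing: thr0.a=0 thr0.b=2 thr2.a=2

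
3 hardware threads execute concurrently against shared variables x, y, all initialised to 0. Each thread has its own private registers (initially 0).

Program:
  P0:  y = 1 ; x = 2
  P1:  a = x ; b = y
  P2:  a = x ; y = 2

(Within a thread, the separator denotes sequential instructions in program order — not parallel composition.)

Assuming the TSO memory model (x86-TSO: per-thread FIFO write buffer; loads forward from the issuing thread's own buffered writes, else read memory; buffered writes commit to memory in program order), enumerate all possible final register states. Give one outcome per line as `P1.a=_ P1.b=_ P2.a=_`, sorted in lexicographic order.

P1.a=0 P1.b=0 P2.a=0
P1.a=0 P1.b=0 P2.a=2
P1.a=0 P1.b=1 P2.a=0
P1.a=0 P1.b=1 P2.a=2
P1.a=0 P1.b=2 P2.a=0
P1.a=0 P1.b=2 P2.a=2
P1.a=2 P1.b=1 P2.a=0
P1.a=2 P1.b=1 P2.a=2
P1.a=2 P1.b=2 P2.a=0
P1.a=2 P1.b=2 P2.a=2

outcome vector order: (P1.a,P1.b,P2.a)
|TSO outcomes| = 10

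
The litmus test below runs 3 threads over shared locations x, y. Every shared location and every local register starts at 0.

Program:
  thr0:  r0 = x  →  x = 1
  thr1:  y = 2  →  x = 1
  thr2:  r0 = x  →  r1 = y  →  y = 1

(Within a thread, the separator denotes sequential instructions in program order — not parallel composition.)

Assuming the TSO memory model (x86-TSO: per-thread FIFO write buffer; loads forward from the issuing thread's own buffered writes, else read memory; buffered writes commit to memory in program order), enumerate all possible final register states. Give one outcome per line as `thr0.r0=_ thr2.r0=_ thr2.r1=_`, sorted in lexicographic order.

outcome vector order: (thr0.r0,thr2.r0,thr2.r1)
|TSO outcomes| = 7

thr0.r0=0 thr2.r0=0 thr2.r1=0
thr0.r0=0 thr2.r0=0 thr2.r1=2
thr0.r0=0 thr2.r0=1 thr2.r1=0
thr0.r0=0 thr2.r0=1 thr2.r1=2
thr0.r0=1 thr2.r0=0 thr2.r1=0
thr0.r0=1 thr2.r0=0 thr2.r1=2
thr0.r0=1 thr2.r0=1 thr2.r1=2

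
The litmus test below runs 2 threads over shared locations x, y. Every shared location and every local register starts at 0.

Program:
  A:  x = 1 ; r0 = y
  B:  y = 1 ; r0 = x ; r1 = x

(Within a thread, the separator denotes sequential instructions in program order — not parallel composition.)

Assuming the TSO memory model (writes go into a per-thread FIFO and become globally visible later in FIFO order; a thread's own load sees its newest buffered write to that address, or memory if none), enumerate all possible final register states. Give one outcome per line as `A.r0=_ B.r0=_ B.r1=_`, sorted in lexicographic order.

A.r0=0 B.r0=0 B.r1=0
A.r0=0 B.r0=0 B.r1=1
A.r0=0 B.r0=1 B.r1=1
A.r0=1 B.r0=0 B.r1=0
A.r0=1 B.r0=0 B.r1=1
A.r0=1 B.r0=1 B.r1=1

outcome vector order: (A.r0,B.r0,B.r1)
|TSO outcomes| = 6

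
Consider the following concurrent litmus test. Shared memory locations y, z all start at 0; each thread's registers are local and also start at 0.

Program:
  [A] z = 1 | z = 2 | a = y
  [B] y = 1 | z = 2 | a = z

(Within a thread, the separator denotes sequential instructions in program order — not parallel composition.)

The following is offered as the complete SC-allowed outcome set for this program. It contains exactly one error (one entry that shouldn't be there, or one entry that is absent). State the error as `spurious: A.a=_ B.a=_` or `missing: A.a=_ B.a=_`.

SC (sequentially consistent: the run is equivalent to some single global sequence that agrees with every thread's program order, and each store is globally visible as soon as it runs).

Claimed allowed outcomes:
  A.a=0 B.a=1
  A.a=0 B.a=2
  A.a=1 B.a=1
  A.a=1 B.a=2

spurious: A.a=0 B.a=1

outcome vector order: (A.a,B.a)
under SC → (0,2) (1,1) (1,2)
claimed∖SC = {(0,1)}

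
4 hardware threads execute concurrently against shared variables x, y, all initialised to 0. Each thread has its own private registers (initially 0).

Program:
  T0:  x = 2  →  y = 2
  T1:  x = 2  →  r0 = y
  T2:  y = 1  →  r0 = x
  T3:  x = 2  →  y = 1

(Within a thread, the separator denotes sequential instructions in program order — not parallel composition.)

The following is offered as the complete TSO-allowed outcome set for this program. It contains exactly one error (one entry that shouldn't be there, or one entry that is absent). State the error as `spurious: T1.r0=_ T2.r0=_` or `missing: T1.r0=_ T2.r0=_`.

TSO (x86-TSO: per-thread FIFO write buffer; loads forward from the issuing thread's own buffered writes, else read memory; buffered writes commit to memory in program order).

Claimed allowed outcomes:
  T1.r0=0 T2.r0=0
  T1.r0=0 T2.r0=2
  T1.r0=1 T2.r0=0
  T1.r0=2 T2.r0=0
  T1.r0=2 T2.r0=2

outcome vector order: (T1.r0,T2.r0)
TSO: 6 outcomes — {<0 0>, <0 2>, <1 0>, <1 2>, <2 0>, <2 2>}
TSO∖claimed = {<1 2>}

missing: T1.r0=1 T2.r0=2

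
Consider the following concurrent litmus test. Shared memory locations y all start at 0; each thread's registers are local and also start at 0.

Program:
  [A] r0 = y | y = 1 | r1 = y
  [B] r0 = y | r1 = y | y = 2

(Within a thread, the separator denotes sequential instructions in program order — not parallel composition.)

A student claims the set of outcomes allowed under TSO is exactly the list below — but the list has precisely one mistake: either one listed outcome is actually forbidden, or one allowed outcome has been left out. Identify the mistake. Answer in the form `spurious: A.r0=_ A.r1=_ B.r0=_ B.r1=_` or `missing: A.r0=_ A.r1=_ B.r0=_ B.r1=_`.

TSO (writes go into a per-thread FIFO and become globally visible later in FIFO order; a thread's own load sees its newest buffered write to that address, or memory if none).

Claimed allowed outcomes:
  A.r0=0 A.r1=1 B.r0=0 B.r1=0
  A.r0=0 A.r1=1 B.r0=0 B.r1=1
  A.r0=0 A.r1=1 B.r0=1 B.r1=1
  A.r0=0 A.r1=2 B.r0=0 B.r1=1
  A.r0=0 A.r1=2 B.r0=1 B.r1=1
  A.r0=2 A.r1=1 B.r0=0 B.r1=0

outcome vector order: (A.r0,A.r1,B.r0,B.r1)
TSO (7): 0100, 0101, 0111, 0200, 0201, 0211, 2100
TSO∖claimed = {0200}

missing: A.r0=0 A.r1=2 B.r0=0 B.r1=0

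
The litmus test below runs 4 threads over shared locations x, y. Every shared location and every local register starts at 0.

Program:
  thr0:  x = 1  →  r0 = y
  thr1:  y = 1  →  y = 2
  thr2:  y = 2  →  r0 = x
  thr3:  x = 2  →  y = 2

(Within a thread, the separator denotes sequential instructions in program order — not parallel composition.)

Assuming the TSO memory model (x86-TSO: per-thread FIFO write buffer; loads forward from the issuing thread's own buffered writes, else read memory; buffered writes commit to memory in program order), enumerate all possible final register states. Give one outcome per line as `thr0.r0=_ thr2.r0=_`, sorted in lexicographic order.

thr0.r0=0 thr2.r0=0
thr0.r0=0 thr2.r0=1
thr0.r0=0 thr2.r0=2
thr0.r0=1 thr2.r0=0
thr0.r0=1 thr2.r0=1
thr0.r0=1 thr2.r0=2
thr0.r0=2 thr2.r0=0
thr0.r0=2 thr2.r0=1
thr0.r0=2 thr2.r0=2

outcome vector order: (thr0.r0,thr2.r0)
|TSO outcomes| = 9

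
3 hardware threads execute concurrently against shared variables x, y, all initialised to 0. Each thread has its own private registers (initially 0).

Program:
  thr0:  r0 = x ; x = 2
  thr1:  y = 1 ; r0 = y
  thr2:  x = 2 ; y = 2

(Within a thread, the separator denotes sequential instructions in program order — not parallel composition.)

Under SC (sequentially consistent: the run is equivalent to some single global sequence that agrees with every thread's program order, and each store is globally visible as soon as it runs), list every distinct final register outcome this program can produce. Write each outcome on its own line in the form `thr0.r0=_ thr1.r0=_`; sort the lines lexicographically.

outcome vector order: (thr0.r0,thr1.r0)
|SC outcomes| = 4

thr0.r0=0 thr1.r0=1
thr0.r0=0 thr1.r0=2
thr0.r0=2 thr1.r0=1
thr0.r0=2 thr1.r0=2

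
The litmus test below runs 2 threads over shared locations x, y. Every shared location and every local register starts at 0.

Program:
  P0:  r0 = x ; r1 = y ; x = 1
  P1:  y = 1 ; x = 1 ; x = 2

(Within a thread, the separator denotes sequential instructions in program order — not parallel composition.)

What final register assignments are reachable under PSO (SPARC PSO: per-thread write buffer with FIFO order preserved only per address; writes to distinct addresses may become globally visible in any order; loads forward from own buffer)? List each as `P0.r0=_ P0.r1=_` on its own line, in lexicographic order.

P0.r0=0 P0.r1=0
P0.r0=0 P0.r1=1
P0.r0=1 P0.r1=0
P0.r0=1 P0.r1=1
P0.r0=2 P0.r1=0
P0.r0=2 P0.r1=1

outcome vector order: (P0.r0,P0.r1)
|PSO outcomes| = 6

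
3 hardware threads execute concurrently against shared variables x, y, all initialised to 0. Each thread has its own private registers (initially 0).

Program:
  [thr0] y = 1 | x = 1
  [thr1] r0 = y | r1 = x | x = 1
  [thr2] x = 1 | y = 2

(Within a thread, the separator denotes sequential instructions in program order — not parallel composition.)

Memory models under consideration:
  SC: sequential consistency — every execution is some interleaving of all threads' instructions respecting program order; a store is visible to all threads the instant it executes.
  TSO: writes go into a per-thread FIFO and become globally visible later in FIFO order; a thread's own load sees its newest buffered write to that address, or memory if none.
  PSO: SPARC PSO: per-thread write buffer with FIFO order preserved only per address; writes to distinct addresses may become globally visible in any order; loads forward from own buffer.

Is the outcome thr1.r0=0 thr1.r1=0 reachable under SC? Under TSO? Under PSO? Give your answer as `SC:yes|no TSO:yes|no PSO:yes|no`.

SC:yes TSO:yes PSO:yes

outcome vector order: (thr1.r0,thr1.r1)
under SC → 0/0, 0/1, 1/0, 1/1, 2/1
under TSO → 0/0, 0/1, 1/0, 1/1, 2/1
under PSO → 0/0, 0/1, 1/0, 1/1, 2/0, 2/1
target 0/0 ∈ {SC,TSO,PSO}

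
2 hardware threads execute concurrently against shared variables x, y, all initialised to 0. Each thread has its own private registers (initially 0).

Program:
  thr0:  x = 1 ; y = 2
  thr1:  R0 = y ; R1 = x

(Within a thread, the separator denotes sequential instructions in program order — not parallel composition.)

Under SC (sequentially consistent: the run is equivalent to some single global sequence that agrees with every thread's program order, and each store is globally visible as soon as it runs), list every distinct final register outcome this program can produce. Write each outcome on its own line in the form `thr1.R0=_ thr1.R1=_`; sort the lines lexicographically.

thr1.R0=0 thr1.R1=0
thr1.R0=0 thr1.R1=1
thr1.R0=2 thr1.R1=1

outcome vector order: (thr1.R0,thr1.R1)
|SC outcomes| = 3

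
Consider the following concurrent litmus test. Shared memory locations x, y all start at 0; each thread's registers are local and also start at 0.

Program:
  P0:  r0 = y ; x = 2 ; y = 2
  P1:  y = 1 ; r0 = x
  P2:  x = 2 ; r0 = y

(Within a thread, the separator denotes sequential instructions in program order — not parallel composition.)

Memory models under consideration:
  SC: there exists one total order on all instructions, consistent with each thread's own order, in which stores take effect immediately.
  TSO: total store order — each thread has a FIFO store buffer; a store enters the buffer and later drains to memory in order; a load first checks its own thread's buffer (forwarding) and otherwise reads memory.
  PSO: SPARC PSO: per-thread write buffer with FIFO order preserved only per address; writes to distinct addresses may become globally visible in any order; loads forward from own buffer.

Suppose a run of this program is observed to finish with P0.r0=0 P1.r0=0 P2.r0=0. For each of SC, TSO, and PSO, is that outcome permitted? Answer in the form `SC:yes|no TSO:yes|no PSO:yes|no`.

SC:no TSO:yes PSO:yes

outcome vector order: (P0.r0,P1.r0,P2.r0)
SC (10): 001, 002, 020, 021, 022, 101, 102, 120, 121, 122
TSO (12): 000, 001, 002, 020, 021, 022, 100, 101, 102, 120, 121, 122
PSO (12): 000, 001, 002, 020, 021, 022, 100, 101, 102, 120, 121, 122
target 000 ∈ {TSO,PSO}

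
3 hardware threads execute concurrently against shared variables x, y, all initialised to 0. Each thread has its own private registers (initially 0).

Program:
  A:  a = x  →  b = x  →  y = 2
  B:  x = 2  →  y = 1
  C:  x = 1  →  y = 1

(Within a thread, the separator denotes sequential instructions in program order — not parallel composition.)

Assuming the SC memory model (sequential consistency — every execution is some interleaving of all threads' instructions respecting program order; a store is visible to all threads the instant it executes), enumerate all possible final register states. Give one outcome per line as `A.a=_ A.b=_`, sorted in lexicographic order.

outcome vector order: (A.a,A.b)
|SC outcomes| = 7

A.a=0 A.b=0
A.a=0 A.b=1
A.a=0 A.b=2
A.a=1 A.b=1
A.a=1 A.b=2
A.a=2 A.b=1
A.a=2 A.b=2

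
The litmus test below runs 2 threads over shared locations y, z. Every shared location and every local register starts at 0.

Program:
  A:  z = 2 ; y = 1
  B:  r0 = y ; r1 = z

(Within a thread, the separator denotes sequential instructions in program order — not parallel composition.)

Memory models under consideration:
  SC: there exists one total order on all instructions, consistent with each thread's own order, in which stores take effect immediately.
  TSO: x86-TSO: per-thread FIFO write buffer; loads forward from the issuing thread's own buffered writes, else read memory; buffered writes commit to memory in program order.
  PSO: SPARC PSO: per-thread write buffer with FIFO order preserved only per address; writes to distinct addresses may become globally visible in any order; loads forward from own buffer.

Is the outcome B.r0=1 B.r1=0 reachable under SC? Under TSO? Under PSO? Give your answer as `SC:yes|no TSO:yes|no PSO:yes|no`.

SC:no TSO:no PSO:yes

outcome vector order: (B.r0,B.r1)
[SC] allowed = {<0 0>; <0 2>; <1 2>}
[TSO] allowed = {<0 0>; <0 2>; <1 2>}
[PSO] allowed = {<0 0>; <0 2>; <1 0>; <1 2>}
target <1 0> ∈ {PSO}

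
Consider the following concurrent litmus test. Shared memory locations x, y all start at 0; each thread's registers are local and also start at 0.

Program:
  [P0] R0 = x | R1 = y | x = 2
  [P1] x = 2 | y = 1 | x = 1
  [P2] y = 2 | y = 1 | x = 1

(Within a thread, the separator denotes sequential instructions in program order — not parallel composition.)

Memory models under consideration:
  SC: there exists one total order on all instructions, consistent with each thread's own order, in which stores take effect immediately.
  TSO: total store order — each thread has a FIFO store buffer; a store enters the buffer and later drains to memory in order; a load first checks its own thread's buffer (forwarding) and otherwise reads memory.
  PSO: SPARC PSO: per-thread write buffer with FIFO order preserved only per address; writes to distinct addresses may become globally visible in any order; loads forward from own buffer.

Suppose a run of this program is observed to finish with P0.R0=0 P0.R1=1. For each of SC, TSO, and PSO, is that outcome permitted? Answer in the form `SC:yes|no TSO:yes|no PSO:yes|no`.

SC:yes TSO:yes PSO:yes

outcome vector order: (P0.R0,P0.R1)
SC (8): (0,0) (0,1) (0,2) (1,1) (1,2) (2,0) (2,1) (2,2)
TSO (8): (0,0) (0,1) (0,2) (1,1) (1,2) (2,0) (2,1) (2,2)
PSO (9): (0,0) (0,1) (0,2) (1,0) (1,1) (1,2) (2,0) (2,1) (2,2)
target (0,1) ∈ {SC,TSO,PSO}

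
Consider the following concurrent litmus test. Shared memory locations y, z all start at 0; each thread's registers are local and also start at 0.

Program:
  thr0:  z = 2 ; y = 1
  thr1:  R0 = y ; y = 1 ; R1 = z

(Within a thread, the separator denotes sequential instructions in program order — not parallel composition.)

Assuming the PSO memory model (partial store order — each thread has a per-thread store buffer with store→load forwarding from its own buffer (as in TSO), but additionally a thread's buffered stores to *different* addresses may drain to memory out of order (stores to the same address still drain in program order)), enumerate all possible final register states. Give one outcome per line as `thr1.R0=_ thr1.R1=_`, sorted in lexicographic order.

thr1.R0=0 thr1.R1=0
thr1.R0=0 thr1.R1=2
thr1.R0=1 thr1.R1=0
thr1.R0=1 thr1.R1=2

outcome vector order: (thr1.R0,thr1.R1)
|PSO outcomes| = 4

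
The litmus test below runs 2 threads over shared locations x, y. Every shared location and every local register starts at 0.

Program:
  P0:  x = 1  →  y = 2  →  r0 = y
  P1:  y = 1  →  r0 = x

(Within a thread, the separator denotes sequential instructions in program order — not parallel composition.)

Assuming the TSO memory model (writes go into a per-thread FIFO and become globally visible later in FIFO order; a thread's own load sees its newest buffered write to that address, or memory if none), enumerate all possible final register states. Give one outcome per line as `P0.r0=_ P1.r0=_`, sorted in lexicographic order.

P0.r0=1 P1.r0=0
P0.r0=1 P1.r0=1
P0.r0=2 P1.r0=0
P0.r0=2 P1.r0=1

outcome vector order: (P0.r0,P1.r0)
|TSO outcomes| = 4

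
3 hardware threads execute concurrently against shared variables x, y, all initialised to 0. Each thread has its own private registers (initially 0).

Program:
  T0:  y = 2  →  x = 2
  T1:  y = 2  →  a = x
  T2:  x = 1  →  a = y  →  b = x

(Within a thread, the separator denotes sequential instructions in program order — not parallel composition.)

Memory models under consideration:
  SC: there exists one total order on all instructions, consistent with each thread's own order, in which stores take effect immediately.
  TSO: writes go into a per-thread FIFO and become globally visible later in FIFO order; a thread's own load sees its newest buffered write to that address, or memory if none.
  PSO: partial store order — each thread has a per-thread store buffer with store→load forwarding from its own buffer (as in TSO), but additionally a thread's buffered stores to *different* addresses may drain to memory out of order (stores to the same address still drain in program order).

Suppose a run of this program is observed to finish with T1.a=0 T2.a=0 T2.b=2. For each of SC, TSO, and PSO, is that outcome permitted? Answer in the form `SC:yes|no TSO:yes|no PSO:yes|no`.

outcome vector order: (T1.a,T2.a,T2.b)
under SC → 0/2/1, 0/2/2, 1/0/1, 1/0/2, 1/2/1, 1/2/2, 2/0/1, 2/0/2, 2/2/1, 2/2/2
under TSO → 0/0/1, 0/0/2, 0/2/1, 0/2/2, 1/0/1, 1/0/2, 1/2/1, 1/2/2, 2/0/1, 2/0/2, 2/2/1, 2/2/2
under PSO → 0/0/1, 0/0/2, 0/2/1, 0/2/2, 1/0/1, 1/0/2, 1/2/1, 1/2/2, 2/0/1, 2/0/2, 2/2/1, 2/2/2
target 0/0/2 ∈ {TSO,PSO}

SC:no TSO:yes PSO:yes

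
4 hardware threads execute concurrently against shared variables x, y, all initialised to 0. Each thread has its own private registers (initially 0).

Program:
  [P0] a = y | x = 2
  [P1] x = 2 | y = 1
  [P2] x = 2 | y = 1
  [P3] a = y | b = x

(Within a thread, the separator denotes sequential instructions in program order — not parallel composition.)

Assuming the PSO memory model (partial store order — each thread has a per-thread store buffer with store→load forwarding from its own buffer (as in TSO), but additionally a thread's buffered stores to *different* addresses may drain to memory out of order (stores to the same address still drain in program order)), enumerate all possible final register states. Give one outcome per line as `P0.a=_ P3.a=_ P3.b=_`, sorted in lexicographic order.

outcome vector order: (P0.a,P3.a,P3.b)
|PSO outcomes| = 8

P0.a=0 P3.a=0 P3.b=0
P0.a=0 P3.a=0 P3.b=2
P0.a=0 P3.a=1 P3.b=0
P0.a=0 P3.a=1 P3.b=2
P0.a=1 P3.a=0 P3.b=0
P0.a=1 P3.a=0 P3.b=2
P0.a=1 P3.a=1 P3.b=0
P0.a=1 P3.a=1 P3.b=2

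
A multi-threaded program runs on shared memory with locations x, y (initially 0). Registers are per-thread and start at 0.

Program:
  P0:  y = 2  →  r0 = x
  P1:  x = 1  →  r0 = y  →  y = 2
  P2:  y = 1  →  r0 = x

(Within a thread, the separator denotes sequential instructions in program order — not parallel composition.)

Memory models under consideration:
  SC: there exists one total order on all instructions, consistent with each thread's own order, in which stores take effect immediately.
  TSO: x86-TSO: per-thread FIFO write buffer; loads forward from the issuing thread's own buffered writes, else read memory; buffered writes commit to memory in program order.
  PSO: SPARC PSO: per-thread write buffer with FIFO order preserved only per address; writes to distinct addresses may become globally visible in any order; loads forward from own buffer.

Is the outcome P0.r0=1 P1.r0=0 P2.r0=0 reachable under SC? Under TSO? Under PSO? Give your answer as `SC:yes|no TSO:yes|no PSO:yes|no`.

outcome vector order: (P0.r0,P1.r0,P2.r0)
SC: 9 outcomes — {<0 1 0>; <0 1 1>; <0 2 0>; <0 2 1>; <1 0 1>; <1 1 0>; <1 1 1>; <1 2 0>; <1 2 1>}
TSO: 12 outcomes — {<0 0 0>; <0 0 1>; <0 1 0>; <0 1 1>; <0 2 0>; <0 2 1>; <1 0 0>; <1 0 1>; <1 1 0>; <1 1 1>; <1 2 0>; <1 2 1>}
PSO: 12 outcomes — {<0 0 0>; <0 0 1>; <0 1 0>; <0 1 1>; <0 2 0>; <0 2 1>; <1 0 0>; <1 0 1>; <1 1 0>; <1 1 1>; <1 2 0>; <1 2 1>}
target <1 0 0> ∈ {TSO,PSO}

SC:no TSO:yes PSO:yes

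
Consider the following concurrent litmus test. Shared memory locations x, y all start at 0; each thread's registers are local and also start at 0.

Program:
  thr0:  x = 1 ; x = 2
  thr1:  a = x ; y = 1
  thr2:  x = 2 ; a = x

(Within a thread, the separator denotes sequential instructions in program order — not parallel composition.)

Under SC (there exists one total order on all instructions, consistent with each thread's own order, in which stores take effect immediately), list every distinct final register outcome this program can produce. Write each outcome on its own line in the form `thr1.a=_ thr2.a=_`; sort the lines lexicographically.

thr1.a=0 thr2.a=1
thr1.a=0 thr2.a=2
thr1.a=1 thr2.a=1
thr1.a=1 thr2.a=2
thr1.a=2 thr2.a=1
thr1.a=2 thr2.a=2

outcome vector order: (thr1.a,thr2.a)
|SC outcomes| = 6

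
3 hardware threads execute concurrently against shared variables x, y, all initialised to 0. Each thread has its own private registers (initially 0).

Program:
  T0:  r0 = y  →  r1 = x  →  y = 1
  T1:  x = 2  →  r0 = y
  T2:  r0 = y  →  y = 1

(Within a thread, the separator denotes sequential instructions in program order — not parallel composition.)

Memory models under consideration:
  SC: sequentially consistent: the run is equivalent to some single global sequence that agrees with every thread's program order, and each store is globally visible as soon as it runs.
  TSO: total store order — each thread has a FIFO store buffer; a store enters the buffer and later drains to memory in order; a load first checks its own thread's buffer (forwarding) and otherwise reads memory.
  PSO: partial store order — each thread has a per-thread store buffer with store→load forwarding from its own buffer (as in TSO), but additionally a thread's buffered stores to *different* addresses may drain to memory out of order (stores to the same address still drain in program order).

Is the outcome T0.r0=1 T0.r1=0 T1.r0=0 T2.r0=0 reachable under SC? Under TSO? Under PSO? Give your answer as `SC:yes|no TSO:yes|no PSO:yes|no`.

SC:no TSO:yes PSO:yes

outcome vector order: (T0.r0,T0.r1,T1.r0,T2.r0)
SC (11): 0/0/0/0; 0/0/0/1; 0/0/1/0; 0/0/1/1; 0/2/0/0; 0/2/0/1; 0/2/1/0; 0/2/1/1; 1/0/1/0; 1/2/0/0; 1/2/1/0
TSO (12): 0/0/0/0; 0/0/0/1; 0/0/1/0; 0/0/1/1; 0/2/0/0; 0/2/0/1; 0/2/1/0; 0/2/1/1; 1/0/0/0; 1/0/1/0; 1/2/0/0; 1/2/1/0
PSO (12): 0/0/0/0; 0/0/0/1; 0/0/1/0; 0/0/1/1; 0/2/0/0; 0/2/0/1; 0/2/1/0; 0/2/1/1; 1/0/0/0; 1/0/1/0; 1/2/0/0; 1/2/1/0
target 1/0/0/0 ∈ {TSO,PSO}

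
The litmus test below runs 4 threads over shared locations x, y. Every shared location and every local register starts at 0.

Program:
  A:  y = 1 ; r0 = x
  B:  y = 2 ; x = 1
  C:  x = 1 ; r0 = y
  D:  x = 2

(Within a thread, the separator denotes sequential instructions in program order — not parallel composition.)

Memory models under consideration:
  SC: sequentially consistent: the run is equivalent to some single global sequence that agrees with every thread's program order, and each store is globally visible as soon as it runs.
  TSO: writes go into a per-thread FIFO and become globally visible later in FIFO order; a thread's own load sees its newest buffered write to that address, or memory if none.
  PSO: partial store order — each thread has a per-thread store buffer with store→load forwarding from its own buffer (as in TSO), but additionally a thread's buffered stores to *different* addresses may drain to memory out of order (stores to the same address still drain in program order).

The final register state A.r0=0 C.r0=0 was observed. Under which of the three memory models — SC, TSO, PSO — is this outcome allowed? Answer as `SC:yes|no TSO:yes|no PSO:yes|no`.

SC:no TSO:yes PSO:yes

outcome vector order: (A.r0,C.r0)
under SC → 0/1 0/2 1/0 1/1 1/2 2/0 2/1 2/2
under TSO → 0/0 0/1 0/2 1/0 1/1 1/2 2/0 2/1 2/2
under PSO → 0/0 0/1 0/2 1/0 1/1 1/2 2/0 2/1 2/2
target 0/0 ∈ {TSO,PSO}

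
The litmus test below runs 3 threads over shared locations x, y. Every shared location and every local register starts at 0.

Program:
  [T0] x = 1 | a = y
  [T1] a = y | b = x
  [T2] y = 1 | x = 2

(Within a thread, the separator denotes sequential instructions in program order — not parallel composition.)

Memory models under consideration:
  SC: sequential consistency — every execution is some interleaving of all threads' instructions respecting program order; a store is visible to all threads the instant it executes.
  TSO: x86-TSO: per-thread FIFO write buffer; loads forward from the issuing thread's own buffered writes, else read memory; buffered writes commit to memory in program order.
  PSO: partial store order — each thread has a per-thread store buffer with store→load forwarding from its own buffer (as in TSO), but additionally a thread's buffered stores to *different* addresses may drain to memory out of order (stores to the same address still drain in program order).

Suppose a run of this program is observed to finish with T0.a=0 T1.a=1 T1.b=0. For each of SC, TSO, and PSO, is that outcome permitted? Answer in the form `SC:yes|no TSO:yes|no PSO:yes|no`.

SC:no TSO:yes PSO:yes

outcome vector order: (T0.a,T1.a,T1.b)
SC: 11 outcomes — {000, 001, 002, 011, 012, 100, 101, 102, 110, 111, 112}
TSO: 12 outcomes — {000, 001, 002, 010, 011, 012, 100, 101, 102, 110, 111, 112}
PSO: 12 outcomes — {000, 001, 002, 010, 011, 012, 100, 101, 102, 110, 111, 112}
target 010 ∈ {TSO,PSO}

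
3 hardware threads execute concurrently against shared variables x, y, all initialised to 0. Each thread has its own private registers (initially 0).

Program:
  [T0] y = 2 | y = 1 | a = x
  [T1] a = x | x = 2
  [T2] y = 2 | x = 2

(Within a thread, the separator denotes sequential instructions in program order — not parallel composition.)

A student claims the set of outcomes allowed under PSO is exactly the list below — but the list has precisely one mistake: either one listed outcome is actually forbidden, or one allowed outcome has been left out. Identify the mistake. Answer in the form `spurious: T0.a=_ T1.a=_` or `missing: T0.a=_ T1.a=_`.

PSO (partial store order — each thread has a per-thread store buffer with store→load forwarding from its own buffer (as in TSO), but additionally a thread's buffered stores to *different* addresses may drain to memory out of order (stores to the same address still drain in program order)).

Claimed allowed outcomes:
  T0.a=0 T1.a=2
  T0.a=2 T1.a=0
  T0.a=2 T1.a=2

missing: T0.a=0 T1.a=0

outcome vector order: (T0.a,T1.a)
PSO: 4 outcomes — {(0,0); (0,2); (2,0); (2,2)}
PSO∖claimed = {(0,0)}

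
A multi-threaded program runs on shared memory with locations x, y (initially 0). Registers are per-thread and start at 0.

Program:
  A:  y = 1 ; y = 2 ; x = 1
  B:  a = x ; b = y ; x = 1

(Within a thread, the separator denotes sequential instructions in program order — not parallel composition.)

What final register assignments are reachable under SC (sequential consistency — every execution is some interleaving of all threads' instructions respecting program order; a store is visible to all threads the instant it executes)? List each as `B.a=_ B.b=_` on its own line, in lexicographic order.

B.a=0 B.b=0
B.a=0 B.b=1
B.a=0 B.b=2
B.a=1 B.b=2

outcome vector order: (B.a,B.b)
|SC outcomes| = 4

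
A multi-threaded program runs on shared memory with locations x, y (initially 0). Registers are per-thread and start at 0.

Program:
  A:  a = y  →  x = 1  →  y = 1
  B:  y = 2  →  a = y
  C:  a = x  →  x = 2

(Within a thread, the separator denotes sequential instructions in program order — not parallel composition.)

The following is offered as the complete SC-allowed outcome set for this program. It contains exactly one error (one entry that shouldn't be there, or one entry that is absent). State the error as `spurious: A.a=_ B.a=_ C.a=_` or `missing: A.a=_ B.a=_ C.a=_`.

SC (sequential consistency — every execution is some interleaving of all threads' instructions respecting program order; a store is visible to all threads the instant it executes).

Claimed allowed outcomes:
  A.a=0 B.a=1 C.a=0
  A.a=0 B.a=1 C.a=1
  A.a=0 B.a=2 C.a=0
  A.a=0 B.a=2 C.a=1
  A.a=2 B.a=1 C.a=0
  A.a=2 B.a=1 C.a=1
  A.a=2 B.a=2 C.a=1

outcome vector order: (A.a,B.a,C.a)
[SC] allowed = {0/1/0; 0/1/1; 0/2/0; 0/2/1; 2/1/0; 2/1/1; 2/2/0; 2/2/1}
SC∖claimed = {2/2/0}

missing: A.a=2 B.a=2 C.a=0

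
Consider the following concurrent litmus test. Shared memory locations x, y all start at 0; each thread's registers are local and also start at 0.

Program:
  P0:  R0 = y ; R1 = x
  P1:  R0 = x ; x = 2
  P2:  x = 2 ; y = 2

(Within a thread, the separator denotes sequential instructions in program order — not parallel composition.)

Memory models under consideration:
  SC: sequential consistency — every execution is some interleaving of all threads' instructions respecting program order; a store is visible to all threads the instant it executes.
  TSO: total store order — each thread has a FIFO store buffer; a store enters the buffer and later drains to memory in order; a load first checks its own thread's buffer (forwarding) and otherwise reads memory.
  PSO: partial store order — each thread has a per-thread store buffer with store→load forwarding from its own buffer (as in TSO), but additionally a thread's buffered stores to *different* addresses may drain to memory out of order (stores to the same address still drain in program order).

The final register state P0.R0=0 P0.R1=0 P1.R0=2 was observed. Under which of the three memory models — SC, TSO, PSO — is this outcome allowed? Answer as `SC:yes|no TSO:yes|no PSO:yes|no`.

SC:yes TSO:yes PSO:yes

outcome vector order: (P0.R0,P0.R1,P1.R0)
under SC → 000; 002; 020; 022; 220; 222
under TSO → 000; 002; 020; 022; 220; 222
under PSO → 000; 002; 020; 022; 200; 202; 220; 222
target 002 ∈ {SC,TSO,PSO}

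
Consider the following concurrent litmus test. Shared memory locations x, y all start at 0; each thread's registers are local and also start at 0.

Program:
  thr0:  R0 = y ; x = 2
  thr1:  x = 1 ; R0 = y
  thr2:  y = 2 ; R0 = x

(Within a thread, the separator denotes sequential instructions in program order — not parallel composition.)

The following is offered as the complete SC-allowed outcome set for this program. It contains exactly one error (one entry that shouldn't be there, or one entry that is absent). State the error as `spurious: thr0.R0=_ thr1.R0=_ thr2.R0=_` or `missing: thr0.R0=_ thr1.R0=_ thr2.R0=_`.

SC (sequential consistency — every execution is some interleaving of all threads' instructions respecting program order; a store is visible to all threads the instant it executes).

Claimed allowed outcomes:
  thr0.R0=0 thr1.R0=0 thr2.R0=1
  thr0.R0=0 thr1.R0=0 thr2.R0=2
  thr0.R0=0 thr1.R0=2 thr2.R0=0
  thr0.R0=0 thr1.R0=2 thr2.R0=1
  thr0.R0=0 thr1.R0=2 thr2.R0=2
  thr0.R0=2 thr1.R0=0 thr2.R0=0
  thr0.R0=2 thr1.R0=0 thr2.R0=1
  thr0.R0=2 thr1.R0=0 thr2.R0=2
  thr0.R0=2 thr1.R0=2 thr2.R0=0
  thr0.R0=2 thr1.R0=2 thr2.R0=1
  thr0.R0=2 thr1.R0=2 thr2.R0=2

spurious: thr0.R0=2 thr1.R0=0 thr2.R0=0

outcome vector order: (thr0.R0,thr1.R0,thr2.R0)
SC (10): (0,0,1); (0,0,2); (0,2,0); (0,2,1); (0,2,2); (2,0,1); (2,0,2); (2,2,0); (2,2,1); (2,2,2)
claimed∖SC = {(2,0,0)}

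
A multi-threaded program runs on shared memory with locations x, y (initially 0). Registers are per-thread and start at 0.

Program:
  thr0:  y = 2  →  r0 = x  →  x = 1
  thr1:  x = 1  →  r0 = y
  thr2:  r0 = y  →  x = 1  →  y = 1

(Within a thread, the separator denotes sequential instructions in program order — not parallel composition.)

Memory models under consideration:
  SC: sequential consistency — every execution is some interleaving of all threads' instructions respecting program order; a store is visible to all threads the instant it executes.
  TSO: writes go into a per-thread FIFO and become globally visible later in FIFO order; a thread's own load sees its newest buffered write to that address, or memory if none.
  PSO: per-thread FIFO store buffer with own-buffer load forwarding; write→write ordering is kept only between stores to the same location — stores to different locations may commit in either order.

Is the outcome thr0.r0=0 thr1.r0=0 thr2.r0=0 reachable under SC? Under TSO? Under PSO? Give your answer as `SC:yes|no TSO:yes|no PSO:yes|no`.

outcome vector order: (thr0.r0,thr1.r0,thr2.r0)
SC: 10 outcomes — {(0,1,0), (0,1,2), (0,2,0), (0,2,2), (1,0,0), (1,0,2), (1,1,0), (1,1,2), (1,2,0), (1,2,2)}
TSO: 12 outcomes — {(0,0,0), (0,0,2), (0,1,0), (0,1,2), (0,2,0), (0,2,2), (1,0,0), (1,0,2), (1,1,0), (1,1,2), (1,2,0), (1,2,2)}
PSO: 12 outcomes — {(0,0,0), (0,0,2), (0,1,0), (0,1,2), (0,2,0), (0,2,2), (1,0,0), (1,0,2), (1,1,0), (1,1,2), (1,2,0), (1,2,2)}
target (0,0,0) ∈ {TSO,PSO}

SC:no TSO:yes PSO:yes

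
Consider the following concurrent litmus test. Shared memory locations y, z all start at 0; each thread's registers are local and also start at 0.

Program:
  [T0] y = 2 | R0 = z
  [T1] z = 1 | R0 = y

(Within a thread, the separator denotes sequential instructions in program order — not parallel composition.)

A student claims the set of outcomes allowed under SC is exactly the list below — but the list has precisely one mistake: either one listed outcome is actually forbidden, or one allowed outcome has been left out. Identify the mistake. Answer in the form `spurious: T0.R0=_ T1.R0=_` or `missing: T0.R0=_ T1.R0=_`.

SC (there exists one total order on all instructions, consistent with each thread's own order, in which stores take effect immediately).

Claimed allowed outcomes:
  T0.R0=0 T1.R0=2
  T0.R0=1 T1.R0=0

missing: T0.R0=1 T1.R0=2

outcome vector order: (T0.R0,T1.R0)
[SC] allowed = {<0 2>, <1 0>, <1 2>}
SC∖claimed = {<1 2>}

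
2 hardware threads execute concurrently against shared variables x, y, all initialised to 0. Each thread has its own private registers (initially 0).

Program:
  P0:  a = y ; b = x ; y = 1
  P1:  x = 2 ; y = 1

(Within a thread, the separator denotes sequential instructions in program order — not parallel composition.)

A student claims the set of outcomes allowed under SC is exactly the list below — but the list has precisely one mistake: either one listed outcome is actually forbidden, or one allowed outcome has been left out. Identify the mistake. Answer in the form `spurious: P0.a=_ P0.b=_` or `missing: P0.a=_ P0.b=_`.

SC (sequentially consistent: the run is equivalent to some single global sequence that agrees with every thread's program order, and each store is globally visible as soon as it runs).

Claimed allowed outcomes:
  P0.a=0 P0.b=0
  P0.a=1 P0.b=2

outcome vector order: (P0.a,P0.b)
SC (3): <0 0>, <0 2>, <1 2>
SC∖claimed = {<0 2>}

missing: P0.a=0 P0.b=2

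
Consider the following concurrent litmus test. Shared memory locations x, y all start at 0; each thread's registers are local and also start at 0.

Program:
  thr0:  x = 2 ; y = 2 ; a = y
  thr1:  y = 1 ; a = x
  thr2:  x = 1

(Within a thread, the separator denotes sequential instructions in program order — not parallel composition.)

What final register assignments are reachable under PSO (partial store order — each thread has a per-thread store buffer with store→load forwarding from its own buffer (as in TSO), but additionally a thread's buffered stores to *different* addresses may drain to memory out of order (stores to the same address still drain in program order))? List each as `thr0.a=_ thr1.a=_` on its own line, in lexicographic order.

thr0.a=1 thr1.a=0
thr0.a=1 thr1.a=1
thr0.a=1 thr1.a=2
thr0.a=2 thr1.a=0
thr0.a=2 thr1.a=1
thr0.a=2 thr1.a=2

outcome vector order: (thr0.a,thr1.a)
|PSO outcomes| = 6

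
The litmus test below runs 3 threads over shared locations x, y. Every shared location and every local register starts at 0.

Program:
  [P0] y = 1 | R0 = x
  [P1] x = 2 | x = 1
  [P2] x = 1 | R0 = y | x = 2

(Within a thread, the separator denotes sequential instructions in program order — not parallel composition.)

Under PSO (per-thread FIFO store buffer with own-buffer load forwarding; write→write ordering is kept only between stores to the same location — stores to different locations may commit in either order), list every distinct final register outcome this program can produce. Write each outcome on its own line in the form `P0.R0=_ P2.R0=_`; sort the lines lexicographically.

outcome vector order: (P0.R0,P2.R0)
|PSO outcomes| = 6

P0.R0=0 P2.R0=0
P0.R0=0 P2.R0=1
P0.R0=1 P2.R0=0
P0.R0=1 P2.R0=1
P0.R0=2 P2.R0=0
P0.R0=2 P2.R0=1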